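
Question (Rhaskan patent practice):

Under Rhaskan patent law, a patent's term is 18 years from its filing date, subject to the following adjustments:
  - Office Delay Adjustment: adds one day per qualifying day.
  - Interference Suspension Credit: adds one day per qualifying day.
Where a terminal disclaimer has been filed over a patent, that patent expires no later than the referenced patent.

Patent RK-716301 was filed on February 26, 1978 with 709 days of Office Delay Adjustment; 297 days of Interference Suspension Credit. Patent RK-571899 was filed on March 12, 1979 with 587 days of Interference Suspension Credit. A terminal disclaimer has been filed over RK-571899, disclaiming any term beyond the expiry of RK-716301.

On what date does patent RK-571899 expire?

1998-10-20

Natural term of RK-571899:
  Base: filing + 18 years → 12 March 1997.
  Interference Suspension Credit: +587 days → 20 October 1998.
Expiry of referenced patent RK-716301:
  Base: filing + 18 years → 26 February 1996.
  Office Delay Adjustment: +709 days → 4 February 1998.
  Interference Suspension Credit: +297 days → 28 November 1998.
Terminal disclaimer: RK-571899 expires on the earlier of 20 October 1998 and 28 November 1998.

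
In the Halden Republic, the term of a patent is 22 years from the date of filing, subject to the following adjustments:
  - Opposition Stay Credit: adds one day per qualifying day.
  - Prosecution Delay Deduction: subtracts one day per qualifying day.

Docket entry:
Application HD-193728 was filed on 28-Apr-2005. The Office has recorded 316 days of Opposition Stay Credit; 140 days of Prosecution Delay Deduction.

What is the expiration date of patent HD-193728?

Base term: filing date + 22 years → 28 April 2027.
Opposition Stay Credit: +316 days → 9 March 2028.
Prosecution Delay Deduction: −140 days → 21 October 2027.

2027-10-21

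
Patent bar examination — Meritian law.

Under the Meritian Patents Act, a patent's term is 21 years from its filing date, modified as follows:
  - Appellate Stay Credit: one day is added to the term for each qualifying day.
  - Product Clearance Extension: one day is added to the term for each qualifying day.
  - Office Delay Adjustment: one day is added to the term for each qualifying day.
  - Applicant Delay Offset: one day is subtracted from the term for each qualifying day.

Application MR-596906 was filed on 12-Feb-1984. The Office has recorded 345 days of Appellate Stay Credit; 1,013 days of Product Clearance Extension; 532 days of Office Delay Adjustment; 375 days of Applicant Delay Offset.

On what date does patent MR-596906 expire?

Base term: filing date + 21 years → 12 February 2005.
Appellate Stay Credit: +345 days → 23 January 2006.
Product Clearance Extension: +1013 days → 1 November 2008.
Office Delay Adjustment: +532 days → 17 April 2010.
Applicant Delay Offset: −375 days → 7 April 2009.

April 7, 2009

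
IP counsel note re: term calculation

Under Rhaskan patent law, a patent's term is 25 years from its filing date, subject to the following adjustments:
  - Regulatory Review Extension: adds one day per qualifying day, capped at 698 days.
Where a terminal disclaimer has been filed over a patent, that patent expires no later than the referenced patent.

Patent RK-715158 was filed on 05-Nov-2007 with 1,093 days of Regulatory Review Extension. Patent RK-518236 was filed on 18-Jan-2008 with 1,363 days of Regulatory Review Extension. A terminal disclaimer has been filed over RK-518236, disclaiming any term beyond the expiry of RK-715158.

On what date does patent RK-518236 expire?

Natural term of RK-518236:
  Base: filing + 25 years → 18 January 2033.
  Regulatory Review Extension: 1363 days claimed exceeds the 698-day cap, so +698 days → 17 December 2034.
Expiry of referenced patent RK-715158:
  Base: filing + 25 years → 5 November 2032.
  Regulatory Review Extension: 1093 days claimed exceeds the 698-day cap, so +698 days → 4 October 2034.
Terminal disclaimer: RK-518236 expires on the earlier of 17 December 2034 and 4 October 2034.

October 4, 2034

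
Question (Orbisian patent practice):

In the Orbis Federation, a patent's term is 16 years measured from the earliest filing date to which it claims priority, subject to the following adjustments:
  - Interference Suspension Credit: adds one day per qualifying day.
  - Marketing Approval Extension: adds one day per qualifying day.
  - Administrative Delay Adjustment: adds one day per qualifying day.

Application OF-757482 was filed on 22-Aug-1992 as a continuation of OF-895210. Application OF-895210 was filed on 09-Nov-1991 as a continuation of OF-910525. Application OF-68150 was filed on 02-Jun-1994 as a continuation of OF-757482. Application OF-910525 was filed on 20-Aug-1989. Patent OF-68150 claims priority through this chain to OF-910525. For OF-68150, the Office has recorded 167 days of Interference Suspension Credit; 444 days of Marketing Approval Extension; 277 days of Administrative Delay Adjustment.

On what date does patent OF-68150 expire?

2008-01-25

Earliest priority filing: 20 August 1989.
Base term: 20 August 1989 + 16 years → 20 August 2005.
Interference Suspension Credit: +167 days → 3 February 2006.
Marketing Approval Extension: +444 days → 23 April 2007.
Administrative Delay Adjustment: +277 days → 25 January 2008.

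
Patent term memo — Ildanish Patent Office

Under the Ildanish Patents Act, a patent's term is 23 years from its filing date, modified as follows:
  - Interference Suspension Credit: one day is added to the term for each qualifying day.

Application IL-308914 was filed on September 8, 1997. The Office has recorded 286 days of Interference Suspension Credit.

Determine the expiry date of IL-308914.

2021-06-21

Base term: filing date + 23 years → 8 September 2020.
Interference Suspension Credit: +286 days → 21 June 2021.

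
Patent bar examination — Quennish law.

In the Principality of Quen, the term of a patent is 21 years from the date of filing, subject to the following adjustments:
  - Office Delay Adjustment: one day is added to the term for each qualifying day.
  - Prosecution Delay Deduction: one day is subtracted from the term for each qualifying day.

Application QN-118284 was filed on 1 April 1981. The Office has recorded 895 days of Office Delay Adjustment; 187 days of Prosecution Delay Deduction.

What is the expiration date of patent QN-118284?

Base term: filing date + 21 years → 1 April 2002.
Office Delay Adjustment: +895 days → 12 September 2004.
Prosecution Delay Deduction: −187 days → 9 March 2004.

2004-03-09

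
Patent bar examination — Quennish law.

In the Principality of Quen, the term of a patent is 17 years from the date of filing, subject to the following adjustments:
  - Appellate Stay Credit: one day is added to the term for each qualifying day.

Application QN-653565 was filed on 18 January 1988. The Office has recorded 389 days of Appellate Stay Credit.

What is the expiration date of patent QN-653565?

2006-02-11

Base term: filing date + 17 years → 18 January 2005.
Appellate Stay Credit: +389 days → 11 February 2006.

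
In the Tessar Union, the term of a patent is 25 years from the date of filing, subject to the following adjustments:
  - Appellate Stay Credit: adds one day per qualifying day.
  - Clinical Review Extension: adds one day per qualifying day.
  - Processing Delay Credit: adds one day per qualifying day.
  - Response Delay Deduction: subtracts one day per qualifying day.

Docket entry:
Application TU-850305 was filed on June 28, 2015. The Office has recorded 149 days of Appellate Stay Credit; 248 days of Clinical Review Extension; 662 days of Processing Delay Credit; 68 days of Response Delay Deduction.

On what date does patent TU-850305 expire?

Base term: filing date + 25 years → 28 June 2040.
Appellate Stay Credit: +149 days → 24 November 2040.
Clinical Review Extension: +248 days → 30 July 2041.
Processing Delay Credit: +662 days → 23 May 2043.
Response Delay Deduction: −68 days → 16 March 2043.

March 16, 2043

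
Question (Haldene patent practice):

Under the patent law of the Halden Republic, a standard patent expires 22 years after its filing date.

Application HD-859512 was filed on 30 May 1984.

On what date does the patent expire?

Filing date + 22 years → 30 May 2006.

May 30, 2006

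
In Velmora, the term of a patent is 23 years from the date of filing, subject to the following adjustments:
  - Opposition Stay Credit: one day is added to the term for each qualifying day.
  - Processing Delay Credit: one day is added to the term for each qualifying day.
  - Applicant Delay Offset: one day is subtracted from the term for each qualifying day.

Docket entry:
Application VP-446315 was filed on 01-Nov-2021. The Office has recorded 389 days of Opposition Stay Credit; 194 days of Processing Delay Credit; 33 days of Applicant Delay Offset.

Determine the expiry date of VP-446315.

May 5, 2046

Base term: filing date + 23 years → 1 November 2044.
Opposition Stay Credit: +389 days → 25 November 2045.
Processing Delay Credit: +194 days → 7 June 2046.
Applicant Delay Offset: −33 days → 5 May 2046.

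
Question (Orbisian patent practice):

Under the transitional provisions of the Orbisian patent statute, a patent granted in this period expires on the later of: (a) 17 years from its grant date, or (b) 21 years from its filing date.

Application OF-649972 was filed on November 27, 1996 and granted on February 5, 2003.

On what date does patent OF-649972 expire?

(a) grant + 17 years → 5 February 2020.
(b) filing + 21 years → 27 November 2017.
Later of the two: 5 February 2020.

February 5, 2020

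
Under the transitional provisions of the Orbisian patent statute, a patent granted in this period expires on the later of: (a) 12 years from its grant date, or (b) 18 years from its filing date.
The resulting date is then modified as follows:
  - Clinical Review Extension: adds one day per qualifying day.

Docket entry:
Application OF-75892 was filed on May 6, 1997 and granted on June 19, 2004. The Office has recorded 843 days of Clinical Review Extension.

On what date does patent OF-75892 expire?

(a) grant + 12 years → 19 June 2016.
(b) filing + 18 years → 6 May 2015.
Later of the two: 19 June 2016.
Clinical Review Extension: +843 days → 10 October 2018.

2018-10-10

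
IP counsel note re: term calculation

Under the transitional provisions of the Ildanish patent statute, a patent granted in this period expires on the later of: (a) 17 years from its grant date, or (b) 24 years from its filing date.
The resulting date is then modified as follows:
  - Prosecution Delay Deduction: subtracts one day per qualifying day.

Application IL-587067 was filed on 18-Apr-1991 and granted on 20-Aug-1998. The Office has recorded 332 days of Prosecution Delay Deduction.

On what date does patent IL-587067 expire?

2014-09-22

(a) grant + 17 years → 20 August 2015.
(b) filing + 24 years → 18 April 2015.
Later of the two: 20 August 2015.
Prosecution Delay Deduction: −332 days → 22 September 2014.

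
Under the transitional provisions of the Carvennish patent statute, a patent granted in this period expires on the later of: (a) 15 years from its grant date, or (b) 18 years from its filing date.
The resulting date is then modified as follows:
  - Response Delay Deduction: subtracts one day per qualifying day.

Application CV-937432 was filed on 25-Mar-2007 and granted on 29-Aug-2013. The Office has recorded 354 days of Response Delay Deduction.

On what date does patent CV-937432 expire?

September 10, 2027

(a) grant + 15 years → 29 August 2028.
(b) filing + 18 years → 25 March 2025.
Later of the two: 29 August 2028.
Response Delay Deduction: −354 days → 10 September 2027.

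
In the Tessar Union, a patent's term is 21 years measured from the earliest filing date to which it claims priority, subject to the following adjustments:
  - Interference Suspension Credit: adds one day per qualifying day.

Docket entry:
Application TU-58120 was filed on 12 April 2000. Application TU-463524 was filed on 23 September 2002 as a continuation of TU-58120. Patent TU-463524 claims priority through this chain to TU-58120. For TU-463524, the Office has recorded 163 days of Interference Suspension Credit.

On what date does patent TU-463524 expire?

2021-09-22

Earliest priority filing: 12 April 2000.
Base term: 12 April 2000 + 21 years → 12 April 2021.
Interference Suspension Credit: +163 days → 22 September 2021.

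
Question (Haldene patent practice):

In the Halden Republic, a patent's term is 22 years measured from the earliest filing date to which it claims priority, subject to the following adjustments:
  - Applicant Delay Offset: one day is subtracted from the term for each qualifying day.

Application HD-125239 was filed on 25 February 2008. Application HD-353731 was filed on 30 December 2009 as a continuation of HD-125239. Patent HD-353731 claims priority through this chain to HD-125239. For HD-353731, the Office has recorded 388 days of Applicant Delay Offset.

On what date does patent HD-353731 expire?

Earliest priority filing: 25 February 2008.
Base term: 25 February 2008 + 22 years → 25 February 2030.
Applicant Delay Offset: −388 days → 2 February 2029.

2029-02-02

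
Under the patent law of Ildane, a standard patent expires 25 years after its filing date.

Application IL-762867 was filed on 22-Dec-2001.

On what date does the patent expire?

Filing date + 25 years → 22 December 2026.

2026-12-22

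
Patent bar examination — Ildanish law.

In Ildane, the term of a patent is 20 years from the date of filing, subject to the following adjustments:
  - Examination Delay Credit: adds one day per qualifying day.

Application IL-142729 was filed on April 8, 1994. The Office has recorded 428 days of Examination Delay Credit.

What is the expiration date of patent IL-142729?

Base term: filing date + 20 years → 8 April 2014.
Examination Delay Credit: +428 days → 10 June 2015.

June 10, 2015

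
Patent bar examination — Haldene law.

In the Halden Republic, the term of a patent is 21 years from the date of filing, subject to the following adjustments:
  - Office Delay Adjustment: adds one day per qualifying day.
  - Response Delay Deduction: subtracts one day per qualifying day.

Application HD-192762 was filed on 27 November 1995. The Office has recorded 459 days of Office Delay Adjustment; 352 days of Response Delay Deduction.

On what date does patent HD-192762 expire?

Base term: filing date + 21 years → 27 November 2016.
Office Delay Adjustment: +459 days → 1 March 2018.
Response Delay Deduction: −352 days → 14 March 2017.

March 14, 2017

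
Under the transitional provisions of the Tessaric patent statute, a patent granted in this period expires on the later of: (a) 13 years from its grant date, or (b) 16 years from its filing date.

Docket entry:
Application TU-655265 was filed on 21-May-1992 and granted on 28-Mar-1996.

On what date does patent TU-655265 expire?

2009-03-28

(a) grant + 13 years → 28 March 2009.
(b) filing + 16 years → 21 May 2008.
Later of the two: 28 March 2009.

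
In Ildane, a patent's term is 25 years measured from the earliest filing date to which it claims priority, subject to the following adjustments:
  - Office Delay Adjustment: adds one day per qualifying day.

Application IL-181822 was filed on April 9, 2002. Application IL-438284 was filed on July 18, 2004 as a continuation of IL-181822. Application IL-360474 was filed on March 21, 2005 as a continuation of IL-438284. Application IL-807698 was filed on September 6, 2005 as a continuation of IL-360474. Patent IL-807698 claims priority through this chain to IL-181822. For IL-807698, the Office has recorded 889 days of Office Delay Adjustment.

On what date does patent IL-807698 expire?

September 14, 2029

Earliest priority filing: 9 April 2002.
Base term: 9 April 2002 + 25 years → 9 April 2027.
Office Delay Adjustment: +889 days → 14 September 2029.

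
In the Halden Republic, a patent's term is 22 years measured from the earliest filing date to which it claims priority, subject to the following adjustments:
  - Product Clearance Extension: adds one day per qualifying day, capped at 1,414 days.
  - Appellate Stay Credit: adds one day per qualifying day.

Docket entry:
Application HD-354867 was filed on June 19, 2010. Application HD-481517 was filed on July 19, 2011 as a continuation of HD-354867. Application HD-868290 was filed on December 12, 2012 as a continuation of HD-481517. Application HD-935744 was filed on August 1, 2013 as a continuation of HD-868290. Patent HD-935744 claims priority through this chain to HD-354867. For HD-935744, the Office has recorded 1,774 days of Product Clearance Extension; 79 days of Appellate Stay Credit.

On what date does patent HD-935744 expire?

Earliest priority filing: 19 June 2010.
Base term: 19 June 2010 + 22 years → 19 June 2032.
Product Clearance Extension: 1774 days claimed exceeds the 1414-day cap, so +1414 days → 3 May 2036.
Appellate Stay Credit: +79 days → 21 July 2036.

July 21, 2036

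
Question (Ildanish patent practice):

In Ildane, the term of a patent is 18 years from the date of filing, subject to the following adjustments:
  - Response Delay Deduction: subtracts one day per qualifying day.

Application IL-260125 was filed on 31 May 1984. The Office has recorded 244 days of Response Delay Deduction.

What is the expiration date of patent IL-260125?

Base term: filing date + 18 years → 31 May 2002.
Response Delay Deduction: −244 days → 29 September 2001.

2001-09-29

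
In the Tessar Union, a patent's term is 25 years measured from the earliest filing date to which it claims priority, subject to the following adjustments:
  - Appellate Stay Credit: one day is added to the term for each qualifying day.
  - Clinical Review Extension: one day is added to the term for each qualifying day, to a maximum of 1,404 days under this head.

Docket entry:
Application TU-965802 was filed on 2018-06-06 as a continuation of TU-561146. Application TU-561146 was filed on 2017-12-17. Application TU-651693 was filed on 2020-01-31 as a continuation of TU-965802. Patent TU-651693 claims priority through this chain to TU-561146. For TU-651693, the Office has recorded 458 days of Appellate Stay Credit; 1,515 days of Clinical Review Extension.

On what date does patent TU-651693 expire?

2048-01-22

Earliest priority filing: 17 December 2017.
Base term: 17 December 2017 + 25 years → 17 December 2042.
Appellate Stay Credit: +458 days → 19 March 2044.
Clinical Review Extension: 1515 days claimed exceeds the 1404-day cap, so +1404 days → 22 January 2048.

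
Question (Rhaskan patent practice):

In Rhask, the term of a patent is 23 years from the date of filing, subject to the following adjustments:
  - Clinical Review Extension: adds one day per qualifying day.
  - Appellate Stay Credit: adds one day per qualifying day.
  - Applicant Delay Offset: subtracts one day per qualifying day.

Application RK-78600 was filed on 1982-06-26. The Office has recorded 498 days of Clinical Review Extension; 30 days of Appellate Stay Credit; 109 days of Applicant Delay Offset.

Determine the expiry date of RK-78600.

August 19, 2006

Base term: filing date + 23 years → 26 June 2005.
Clinical Review Extension: +498 days → 6 November 2006.
Appellate Stay Credit: +30 days → 6 December 2006.
Applicant Delay Offset: −109 days → 19 August 2006.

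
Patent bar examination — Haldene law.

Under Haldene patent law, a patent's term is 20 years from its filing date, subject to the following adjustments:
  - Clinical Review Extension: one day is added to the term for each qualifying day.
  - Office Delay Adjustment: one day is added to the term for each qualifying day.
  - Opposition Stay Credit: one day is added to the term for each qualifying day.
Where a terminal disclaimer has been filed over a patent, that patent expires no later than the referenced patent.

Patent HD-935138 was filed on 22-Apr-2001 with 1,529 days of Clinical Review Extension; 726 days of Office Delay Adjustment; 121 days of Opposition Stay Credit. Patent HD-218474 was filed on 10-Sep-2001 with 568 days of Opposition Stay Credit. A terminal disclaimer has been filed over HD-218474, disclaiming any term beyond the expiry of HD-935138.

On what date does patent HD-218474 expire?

Natural term of HD-218474:
  Base: filing + 20 years → 10 September 2021.
  Opposition Stay Credit: +568 days → 1 April 2023.
Expiry of referenced patent HD-935138:
  Base: filing + 20 years → 22 April 2021.
  Clinical Review Extension: +1529 days → 29 June 2025.
  Office Delay Adjustment: +726 days → 25 June 2027.
  Opposition Stay Credit: +121 days → 24 October 2027.
Terminal disclaimer: HD-218474 expires on the earlier of 1 April 2023 and 24 October 2027.

2023-04-01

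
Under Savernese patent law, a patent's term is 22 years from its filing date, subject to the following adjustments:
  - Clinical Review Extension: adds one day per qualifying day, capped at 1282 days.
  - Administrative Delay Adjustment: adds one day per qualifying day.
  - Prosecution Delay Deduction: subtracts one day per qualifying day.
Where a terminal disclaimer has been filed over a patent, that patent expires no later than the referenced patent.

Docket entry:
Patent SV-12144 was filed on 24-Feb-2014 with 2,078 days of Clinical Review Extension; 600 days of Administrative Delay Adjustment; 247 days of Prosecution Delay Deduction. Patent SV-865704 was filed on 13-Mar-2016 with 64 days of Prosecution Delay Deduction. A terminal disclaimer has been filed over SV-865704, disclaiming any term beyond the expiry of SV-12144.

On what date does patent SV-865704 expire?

January 8, 2038

Natural term of SV-865704:
  Base: filing + 22 years → 13 March 2038.
  Prosecution Delay Deduction: −64 days → 8 January 2038.
Expiry of referenced patent SV-12144:
  Base: filing + 22 years → 24 February 2036.
  Clinical Review Extension: 2078 days claimed exceeds the 1282-day cap, so +1282 days → 29 August 2039.
  Administrative Delay Adjustment: +600 days → 20 April 2041.
  Prosecution Delay Deduction: −247 days → 16 August 2040.
Terminal disclaimer: SV-865704 expires on the earlier of 8 January 2038 and 16 August 2040.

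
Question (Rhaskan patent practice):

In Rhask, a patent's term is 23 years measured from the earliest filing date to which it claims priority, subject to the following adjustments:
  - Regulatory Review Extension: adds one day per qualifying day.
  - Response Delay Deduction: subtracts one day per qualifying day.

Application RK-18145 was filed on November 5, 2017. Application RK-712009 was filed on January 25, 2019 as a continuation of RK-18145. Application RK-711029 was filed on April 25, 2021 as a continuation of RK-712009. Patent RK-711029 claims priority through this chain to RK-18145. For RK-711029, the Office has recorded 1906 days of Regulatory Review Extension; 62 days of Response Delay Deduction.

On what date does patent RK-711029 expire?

November 23, 2045

Earliest priority filing: 5 November 2017.
Base term: 5 November 2017 + 23 years → 5 November 2040.
Regulatory Review Extension: +1906 days → 24 January 2046.
Response Delay Deduction: −62 days → 23 November 2045.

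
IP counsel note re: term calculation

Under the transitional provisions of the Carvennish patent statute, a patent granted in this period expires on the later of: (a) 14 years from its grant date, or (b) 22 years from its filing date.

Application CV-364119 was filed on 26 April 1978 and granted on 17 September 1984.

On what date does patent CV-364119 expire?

April 26, 2000

(a) grant + 14 years → 17 September 1998.
(b) filing + 22 years → 26 April 2000.
Later of the two: 26 April 2000.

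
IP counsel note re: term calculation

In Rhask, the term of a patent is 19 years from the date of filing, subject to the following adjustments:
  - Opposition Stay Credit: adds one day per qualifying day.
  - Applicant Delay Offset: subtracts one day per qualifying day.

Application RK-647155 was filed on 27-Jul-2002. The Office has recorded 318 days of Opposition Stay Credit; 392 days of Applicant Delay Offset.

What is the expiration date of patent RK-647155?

2021-05-14

Base term: filing date + 19 years → 27 July 2021.
Opposition Stay Credit: +318 days → 10 June 2022.
Applicant Delay Offset: −392 days → 14 May 2021.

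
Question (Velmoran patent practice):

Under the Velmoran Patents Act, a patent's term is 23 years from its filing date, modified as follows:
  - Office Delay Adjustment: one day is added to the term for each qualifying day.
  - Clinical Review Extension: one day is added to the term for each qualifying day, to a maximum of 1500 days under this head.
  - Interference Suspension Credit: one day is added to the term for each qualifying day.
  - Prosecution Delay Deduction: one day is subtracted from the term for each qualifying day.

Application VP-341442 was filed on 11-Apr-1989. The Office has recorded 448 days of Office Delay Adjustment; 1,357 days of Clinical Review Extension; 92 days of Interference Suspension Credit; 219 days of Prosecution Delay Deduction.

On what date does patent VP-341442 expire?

2016-11-14

Base term: filing date + 23 years → 11 April 2012.
Office Delay Adjustment: +448 days → 3 July 2013.
Clinical Review Extension: 1357 days (within the 1500-day cap) → +1357 days → 21 March 2017.
Interference Suspension Credit: +92 days → 21 June 2017.
Prosecution Delay Deduction: −219 days → 14 November 2016.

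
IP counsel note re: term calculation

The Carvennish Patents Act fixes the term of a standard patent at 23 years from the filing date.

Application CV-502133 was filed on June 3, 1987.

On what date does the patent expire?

June 3, 2010

Filing date + 23 years → 3 June 2010.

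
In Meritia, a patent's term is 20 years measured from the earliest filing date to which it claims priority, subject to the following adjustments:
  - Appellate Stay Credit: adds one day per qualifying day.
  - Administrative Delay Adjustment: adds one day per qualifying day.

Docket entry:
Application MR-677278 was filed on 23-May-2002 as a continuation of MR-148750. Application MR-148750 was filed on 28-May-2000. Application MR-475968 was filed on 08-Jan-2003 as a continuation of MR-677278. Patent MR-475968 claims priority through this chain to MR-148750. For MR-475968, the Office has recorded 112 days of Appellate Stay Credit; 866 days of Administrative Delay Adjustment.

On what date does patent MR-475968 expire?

Earliest priority filing: 28 May 2000.
Base term: 28 May 2000 + 20 years → 28 May 2020.
Appellate Stay Credit: +112 days → 17 September 2020.
Administrative Delay Adjustment: +866 days → 31 January 2023.

2023-01-31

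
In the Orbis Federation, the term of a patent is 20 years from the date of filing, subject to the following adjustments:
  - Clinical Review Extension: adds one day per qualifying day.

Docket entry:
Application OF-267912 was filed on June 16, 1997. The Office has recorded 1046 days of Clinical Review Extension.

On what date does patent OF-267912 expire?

Base term: filing date + 20 years → 16 June 2017.
Clinical Review Extension: +1046 days → 27 April 2020.

2020-04-27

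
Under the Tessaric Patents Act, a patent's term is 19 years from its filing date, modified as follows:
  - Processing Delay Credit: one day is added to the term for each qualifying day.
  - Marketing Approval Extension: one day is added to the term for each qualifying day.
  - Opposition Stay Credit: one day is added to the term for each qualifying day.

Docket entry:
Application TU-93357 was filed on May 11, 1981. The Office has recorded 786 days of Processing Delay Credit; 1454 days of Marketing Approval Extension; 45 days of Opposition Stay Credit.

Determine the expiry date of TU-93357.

2006-08-13

Base term: filing date + 19 years → 11 May 2000.
Processing Delay Credit: +786 days → 6 July 2002.
Marketing Approval Extension: +1454 days → 29 June 2006.
Opposition Stay Credit: +45 days → 13 August 2006.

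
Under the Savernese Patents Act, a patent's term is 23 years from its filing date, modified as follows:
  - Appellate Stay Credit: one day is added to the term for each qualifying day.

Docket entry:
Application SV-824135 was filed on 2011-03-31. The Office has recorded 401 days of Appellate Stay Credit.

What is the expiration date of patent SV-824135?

2035-05-06

Base term: filing date + 23 years → 31 March 2034.
Appellate Stay Credit: +401 days → 6 May 2035.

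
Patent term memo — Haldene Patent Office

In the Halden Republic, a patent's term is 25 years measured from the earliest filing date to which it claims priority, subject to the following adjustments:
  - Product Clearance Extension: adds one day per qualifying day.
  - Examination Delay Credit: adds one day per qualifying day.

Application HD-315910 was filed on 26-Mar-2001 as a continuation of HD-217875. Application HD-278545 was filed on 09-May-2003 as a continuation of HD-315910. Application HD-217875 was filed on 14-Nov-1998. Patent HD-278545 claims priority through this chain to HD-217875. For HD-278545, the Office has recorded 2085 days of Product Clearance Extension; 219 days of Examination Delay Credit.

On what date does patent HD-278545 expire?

2030-03-06

Earliest priority filing: 14 November 1998.
Base term: 14 November 1998 + 25 years → 14 November 2023.
Product Clearance Extension: +2085 days → 30 July 2029.
Examination Delay Credit: +219 days → 6 March 2030.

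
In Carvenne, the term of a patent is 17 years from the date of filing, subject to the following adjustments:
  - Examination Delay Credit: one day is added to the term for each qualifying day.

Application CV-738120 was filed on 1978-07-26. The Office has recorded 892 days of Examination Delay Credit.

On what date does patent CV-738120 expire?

Base term: filing date + 17 years → 26 July 1995.
Examination Delay Credit: +892 days → 3 January 1998.

January 3, 1998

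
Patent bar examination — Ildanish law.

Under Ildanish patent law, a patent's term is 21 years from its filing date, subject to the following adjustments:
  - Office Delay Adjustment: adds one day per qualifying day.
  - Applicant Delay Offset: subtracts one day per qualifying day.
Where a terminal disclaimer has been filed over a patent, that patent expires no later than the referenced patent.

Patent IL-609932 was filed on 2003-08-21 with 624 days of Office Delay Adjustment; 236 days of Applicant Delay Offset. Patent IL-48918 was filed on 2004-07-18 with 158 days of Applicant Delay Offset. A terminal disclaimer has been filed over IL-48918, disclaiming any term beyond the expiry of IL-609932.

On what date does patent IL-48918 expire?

Natural term of IL-48918:
  Base: filing + 21 years → 18 July 2025.
  Applicant Delay Offset: −158 days → 10 February 2025.
Expiry of referenced patent IL-609932:
  Base: filing + 21 years → 21 August 2024.
  Office Delay Adjustment: +624 days → 7 May 2026.
  Applicant Delay Offset: −236 days → 13 September 2025.
Terminal disclaimer: IL-48918 expires on the earlier of 10 February 2025 and 13 September 2025.

2025-02-10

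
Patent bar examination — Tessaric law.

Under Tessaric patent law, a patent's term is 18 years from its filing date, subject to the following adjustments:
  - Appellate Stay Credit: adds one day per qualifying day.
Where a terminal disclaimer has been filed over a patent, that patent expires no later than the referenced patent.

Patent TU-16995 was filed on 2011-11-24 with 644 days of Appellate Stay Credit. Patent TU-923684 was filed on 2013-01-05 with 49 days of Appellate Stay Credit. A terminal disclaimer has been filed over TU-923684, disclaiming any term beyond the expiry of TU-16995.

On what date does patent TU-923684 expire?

2031-02-23

Natural term of TU-923684:
  Base: filing + 18 years → 5 January 2031.
  Appellate Stay Credit: +49 days → 23 February 2031.
Expiry of referenced patent TU-16995:
  Base: filing + 18 years → 24 November 2029.
  Appellate Stay Credit: +644 days → 30 August 2031.
Terminal disclaimer: TU-923684 expires on the earlier of 23 February 2031 and 30 August 2031.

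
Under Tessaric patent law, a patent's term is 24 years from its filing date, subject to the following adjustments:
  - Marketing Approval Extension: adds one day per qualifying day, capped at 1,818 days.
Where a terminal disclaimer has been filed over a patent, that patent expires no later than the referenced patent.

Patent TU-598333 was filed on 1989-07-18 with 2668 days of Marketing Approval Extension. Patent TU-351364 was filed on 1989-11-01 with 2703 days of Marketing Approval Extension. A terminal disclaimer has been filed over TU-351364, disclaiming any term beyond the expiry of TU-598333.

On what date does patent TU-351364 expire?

2018-07-10

Natural term of TU-351364:
  Base: filing + 24 years → 1 November 2013.
  Marketing Approval Extension: 2703 days claimed exceeds the 1818-day cap, so +1818 days → 24 October 2018.
Expiry of referenced patent TU-598333:
  Base: filing + 24 years → 18 July 2013.
  Marketing Approval Extension: 2668 days claimed exceeds the 1818-day cap, so +1818 days → 10 July 2018.
Terminal disclaimer: TU-351364 expires on the earlier of 24 October 2018 and 10 July 2018.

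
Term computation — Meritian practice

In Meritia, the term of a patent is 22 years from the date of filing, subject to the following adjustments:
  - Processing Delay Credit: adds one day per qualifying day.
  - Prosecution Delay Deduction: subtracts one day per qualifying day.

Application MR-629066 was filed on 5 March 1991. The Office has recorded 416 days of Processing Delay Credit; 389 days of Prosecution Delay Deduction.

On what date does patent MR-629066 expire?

Base term: filing date + 22 years → 5 March 2013.
Processing Delay Credit: +416 days → 25 April 2014.
Prosecution Delay Deduction: −389 days → 1 April 2013.

2013-04-01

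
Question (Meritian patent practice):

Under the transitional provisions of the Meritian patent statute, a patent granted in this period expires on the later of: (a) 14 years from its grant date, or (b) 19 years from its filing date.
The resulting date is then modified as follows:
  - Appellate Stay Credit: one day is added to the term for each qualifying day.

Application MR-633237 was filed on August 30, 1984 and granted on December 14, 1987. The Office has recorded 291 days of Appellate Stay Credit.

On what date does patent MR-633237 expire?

(a) grant + 14 years → 14 December 2001.
(b) filing + 19 years → 30 August 2003.
Later of the two: 30 August 2003.
Appellate Stay Credit: +291 days → 16 June 2004.

2004-06-16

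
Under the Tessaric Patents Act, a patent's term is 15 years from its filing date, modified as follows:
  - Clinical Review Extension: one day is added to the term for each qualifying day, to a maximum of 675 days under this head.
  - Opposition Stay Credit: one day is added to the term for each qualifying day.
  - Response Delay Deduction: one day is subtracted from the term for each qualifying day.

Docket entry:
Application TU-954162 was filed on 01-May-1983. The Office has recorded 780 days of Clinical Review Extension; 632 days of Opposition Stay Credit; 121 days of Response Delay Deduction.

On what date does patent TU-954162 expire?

Base term: filing date + 15 years → 1 May 1998.
Clinical Review Extension: 780 days claimed exceeds the 675-day cap, so +675 days → 6 March 2000.
Opposition Stay Credit: +632 days → 28 November 2001.
Response Delay Deduction: −121 days → 30 July 2001.

2001-07-30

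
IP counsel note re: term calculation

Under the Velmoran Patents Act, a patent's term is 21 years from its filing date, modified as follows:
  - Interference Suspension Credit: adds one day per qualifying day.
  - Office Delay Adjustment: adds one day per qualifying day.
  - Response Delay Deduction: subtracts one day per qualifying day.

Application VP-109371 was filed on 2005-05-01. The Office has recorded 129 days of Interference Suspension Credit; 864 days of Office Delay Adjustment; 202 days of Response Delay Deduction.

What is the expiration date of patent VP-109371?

2028-06-30

Base term: filing date + 21 years → 1 May 2026.
Interference Suspension Credit: +129 days → 7 September 2026.
Office Delay Adjustment: +864 days → 18 January 2029.
Response Delay Deduction: −202 days → 30 June 2028.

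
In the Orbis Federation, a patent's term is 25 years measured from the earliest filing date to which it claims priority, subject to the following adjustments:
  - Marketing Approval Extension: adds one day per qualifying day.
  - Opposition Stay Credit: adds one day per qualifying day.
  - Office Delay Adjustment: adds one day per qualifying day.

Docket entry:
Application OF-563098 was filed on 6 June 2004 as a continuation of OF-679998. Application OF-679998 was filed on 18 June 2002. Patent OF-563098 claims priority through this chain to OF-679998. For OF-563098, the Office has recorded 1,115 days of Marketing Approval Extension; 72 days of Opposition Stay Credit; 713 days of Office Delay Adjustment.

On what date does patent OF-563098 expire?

Earliest priority filing: 18 June 2002.
Base term: 18 June 2002 + 25 years → 18 June 2027.
Marketing Approval Extension: +1115 days → 7 July 2030.
Opposition Stay Credit: +72 days → 17 September 2030.
Office Delay Adjustment: +713 days → 30 August 2032.

2032-08-30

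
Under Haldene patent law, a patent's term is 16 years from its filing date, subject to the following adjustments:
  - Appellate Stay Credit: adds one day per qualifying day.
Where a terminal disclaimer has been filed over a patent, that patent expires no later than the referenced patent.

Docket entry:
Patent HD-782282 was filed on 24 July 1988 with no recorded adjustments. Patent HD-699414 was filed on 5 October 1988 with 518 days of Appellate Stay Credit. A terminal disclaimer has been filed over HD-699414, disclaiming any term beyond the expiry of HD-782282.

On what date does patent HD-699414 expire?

2004-07-24

Natural term of HD-699414:
  Base: filing + 16 years → 5 October 2004.
  Appellate Stay Credit: +518 days → 7 March 2006.
Expiry of referenced patent HD-782282:
  Base: filing + 16 years → 24 July 2004.
Terminal disclaimer: HD-699414 expires on the earlier of 7 March 2006 and 24 July 2004.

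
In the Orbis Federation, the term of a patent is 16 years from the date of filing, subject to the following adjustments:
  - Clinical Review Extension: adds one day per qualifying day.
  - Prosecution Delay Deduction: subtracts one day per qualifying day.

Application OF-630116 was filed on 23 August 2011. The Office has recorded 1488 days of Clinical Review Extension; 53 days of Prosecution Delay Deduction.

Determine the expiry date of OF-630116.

Base term: filing date + 16 years → 23 August 2027.
Clinical Review Extension: +1488 days → 19 September 2031.
Prosecution Delay Deduction: −53 days → 28 July 2031.

July 28, 2031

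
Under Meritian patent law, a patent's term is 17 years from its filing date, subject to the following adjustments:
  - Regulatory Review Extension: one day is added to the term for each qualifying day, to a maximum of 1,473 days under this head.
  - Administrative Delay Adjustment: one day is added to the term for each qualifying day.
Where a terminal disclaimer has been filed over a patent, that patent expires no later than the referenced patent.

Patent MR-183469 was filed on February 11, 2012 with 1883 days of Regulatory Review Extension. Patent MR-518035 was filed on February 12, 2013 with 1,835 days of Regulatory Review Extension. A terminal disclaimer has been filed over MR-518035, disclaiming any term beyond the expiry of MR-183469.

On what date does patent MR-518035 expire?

2033-02-23

Natural term of MR-518035:
  Base: filing + 17 years → 12 February 2030.
  Regulatory Review Extension: 1835 days claimed exceeds the 1473-day cap, so +1473 days → 24 February 2034.
Expiry of referenced patent MR-183469:
  Base: filing + 17 years → 11 February 2029.
  Regulatory Review Extension: 1883 days claimed exceeds the 1473-day cap, so +1473 days → 23 February 2033.
Terminal disclaimer: MR-518035 expires on the earlier of 24 February 2034 and 23 February 2033.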